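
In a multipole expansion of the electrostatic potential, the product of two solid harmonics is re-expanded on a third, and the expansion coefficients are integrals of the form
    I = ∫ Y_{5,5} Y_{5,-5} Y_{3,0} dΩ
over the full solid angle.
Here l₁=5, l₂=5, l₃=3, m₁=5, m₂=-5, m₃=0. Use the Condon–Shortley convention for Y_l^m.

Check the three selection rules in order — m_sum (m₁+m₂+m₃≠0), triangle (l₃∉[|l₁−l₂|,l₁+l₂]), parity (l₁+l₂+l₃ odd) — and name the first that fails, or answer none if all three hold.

parity

azimuthal sum: 5 − 5 + 0 = 0  ✓
0 ≤ 3 ≤ 10 (triangle on l)  ✓
L = 5 + 5 + 3 = 13 (odd)  ✗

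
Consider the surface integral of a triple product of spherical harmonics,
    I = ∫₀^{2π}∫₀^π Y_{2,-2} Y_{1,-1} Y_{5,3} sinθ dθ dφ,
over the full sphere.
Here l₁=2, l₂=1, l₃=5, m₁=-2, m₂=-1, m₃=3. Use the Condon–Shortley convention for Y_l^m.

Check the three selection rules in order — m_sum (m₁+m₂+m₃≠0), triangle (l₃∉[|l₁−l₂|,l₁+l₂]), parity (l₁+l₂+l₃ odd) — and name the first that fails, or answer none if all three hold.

m₁+m₂+m₃ = -2 − 1 + 3 = 0  ✓
triangle: |2−1|=1 ≤ l₃=5 ≤ 2+1=3  ✗
parity: l₁+l₂+l₃ = 8 is even

triangle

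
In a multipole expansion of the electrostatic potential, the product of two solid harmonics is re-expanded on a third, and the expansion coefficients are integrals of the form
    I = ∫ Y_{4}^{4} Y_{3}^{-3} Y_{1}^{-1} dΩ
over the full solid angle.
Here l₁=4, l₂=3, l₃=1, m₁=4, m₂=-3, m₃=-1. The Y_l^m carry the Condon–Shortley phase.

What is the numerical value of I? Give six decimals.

Rules hold: Σm=0, L=8 even, 1≤1≤7.
N = 9·7·3 = 189
Δ = 6!·2!·0!/9! = 1/252
Racah Σ t=3..3: t=3:−1/36 = -1/36
⇒ 3j(4 3 1; 0 0 0)² = 4/63, sgn +1
Racah Σ t=0..0: t=0:+1/1440 = 1/1440
⇒ 3j(4 3 1; 4 -3 -1)² = 1/9, sgn +1
4πI² = N·(3j₀)²·(3jₘ)² = 4/3
I = +1·√(1.33333/4π) = 0.32573501

0.325735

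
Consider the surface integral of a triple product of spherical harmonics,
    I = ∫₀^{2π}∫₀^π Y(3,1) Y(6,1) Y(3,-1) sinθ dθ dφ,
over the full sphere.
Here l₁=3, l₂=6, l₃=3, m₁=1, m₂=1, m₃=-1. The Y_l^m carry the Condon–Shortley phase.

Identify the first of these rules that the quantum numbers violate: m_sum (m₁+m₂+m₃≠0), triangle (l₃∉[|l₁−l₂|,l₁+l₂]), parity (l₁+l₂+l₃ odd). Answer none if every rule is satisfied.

Σmᵢ = 1  ✗
l₃∈[|l₁−l₂|,l₁+l₂]=[3,9], have l₃=3
Σlᵢ = 12 ⇒ even

m_sum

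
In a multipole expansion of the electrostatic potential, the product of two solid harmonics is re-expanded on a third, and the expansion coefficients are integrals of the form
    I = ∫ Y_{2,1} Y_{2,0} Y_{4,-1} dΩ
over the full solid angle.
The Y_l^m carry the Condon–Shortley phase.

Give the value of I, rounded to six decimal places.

m-sum 0 ✓  L=8 even ✓  0≤4≤4 ✓
Π(2lᵢ+1) = 5×5×9 = 225
triangle coeff Δ(2,2,4) = 1/630
Σ_t [0,0]: t=0:+1/16 = 1/16
(3j)²=2/35 [(2 2 4; 0 0 0)], sign=+1
Σ_t [0,0]: t=0:+1/24 = 1/24
(3j)²=1/21 [(2 2 4; 1 0 -1)], sign=-1
⇒ 4πI² = 30/49
I = (-1)√(30/49/(4π)) = -0.22072812

-0.220728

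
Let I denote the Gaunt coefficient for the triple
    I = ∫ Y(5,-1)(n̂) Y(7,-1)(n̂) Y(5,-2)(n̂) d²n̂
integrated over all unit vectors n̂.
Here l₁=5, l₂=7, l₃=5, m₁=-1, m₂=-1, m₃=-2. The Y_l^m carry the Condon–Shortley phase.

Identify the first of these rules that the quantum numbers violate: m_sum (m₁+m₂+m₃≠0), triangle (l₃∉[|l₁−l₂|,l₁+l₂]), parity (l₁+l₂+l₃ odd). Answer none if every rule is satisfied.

m_sum

azimuthal sum: -1 − 1 − 2 = -4  ✗
2 ≤ 5 ≤ 12 (triangle on l)
L = 5 + 7 + 5 = 17 (odd)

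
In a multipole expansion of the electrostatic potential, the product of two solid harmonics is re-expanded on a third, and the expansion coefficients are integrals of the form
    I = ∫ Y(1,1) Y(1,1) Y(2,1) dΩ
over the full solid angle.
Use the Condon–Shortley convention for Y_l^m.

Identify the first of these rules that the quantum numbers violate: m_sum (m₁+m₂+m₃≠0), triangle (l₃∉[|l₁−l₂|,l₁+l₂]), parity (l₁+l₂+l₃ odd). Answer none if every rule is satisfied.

m_sum

azimuthal sum: 1 + 1 + 1 = 3  ✗
0 ≤ 2 ≤ 2 (triangle on l)
L = 1 + 1 + 2 = 4 (even)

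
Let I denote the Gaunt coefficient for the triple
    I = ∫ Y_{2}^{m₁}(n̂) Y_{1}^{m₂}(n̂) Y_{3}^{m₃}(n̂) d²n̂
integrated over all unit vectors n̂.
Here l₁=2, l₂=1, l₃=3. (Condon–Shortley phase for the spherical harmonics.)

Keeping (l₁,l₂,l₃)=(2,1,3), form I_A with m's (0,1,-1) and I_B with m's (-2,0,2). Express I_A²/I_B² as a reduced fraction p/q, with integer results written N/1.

6/5

l's match ⇒ only the (l;m) 3-j factors differ between A and B.
A: triangle coeff Δ(2,1,3) = 1/105; Σ_t [0,0]: t=0:+1/8 = 1/8; (3j)²=2/35 [(2 1 3; 0 1 -1)], sign=+1
B: triangle coeff Δ(2,1,3) = 1/105; Σ_t [0,0]: t=0:+1/24 = 1/24; (3j)²=1/21 [(2 1 3; -2 0 2)], sign=-1
I_A²/I_B² = (2/35)/(1/21) = 6/5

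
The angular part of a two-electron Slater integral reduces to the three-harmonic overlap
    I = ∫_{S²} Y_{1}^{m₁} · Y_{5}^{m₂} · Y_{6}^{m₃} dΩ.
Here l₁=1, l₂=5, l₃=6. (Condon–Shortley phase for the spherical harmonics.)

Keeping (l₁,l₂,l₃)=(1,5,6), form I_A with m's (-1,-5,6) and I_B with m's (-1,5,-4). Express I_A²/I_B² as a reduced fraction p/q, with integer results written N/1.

66/1

l's match ⇒ only the (l;m) 3-j factors differ between A and B.
A: triangle coeff Δ(1,5,6) = 1/858; Σ_t [0,0]: t=0:+1/7257600 = 1/7257600; (3j)²=1/13 [(1 5 6; -1 -5 6)], sign=+1
B: triangle coeff Δ(1,5,6) = 1/858; Σ_t [0,0]: t=0:+1/7257600 = 1/7257600; (3j)²=1/858 [(1 5 6; -1 5 -4)], sign=+1
I_A²/I_B² = (1/13)/(1/858) = 66/1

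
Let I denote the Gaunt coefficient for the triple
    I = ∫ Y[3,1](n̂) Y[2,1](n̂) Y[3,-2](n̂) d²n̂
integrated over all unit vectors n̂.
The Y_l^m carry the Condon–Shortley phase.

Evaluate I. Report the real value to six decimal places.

0.162868

Rules hold: Σm=0, L=8 even, 1≤3≤5.
N = 7·5·7 = 245
Δ = 2!·4!·2!/9! = 1/3780
Racah Σ t=0..2: t=0:+1/24 t=1:−1/4 t=2:+1/24 = -1/6
⇒ 3j(3 2 3; 0 0 0)² = 4/105, sgn +1
Racah Σ t=1..2: t=1:−1/12 t=2:+1/48 = -1/16
⇒ 3j(3 2 3; 1 1 -2)² = 1/28, sgn +1
4πI² = N·(3j₀)²·(3jₘ)² = 1/3
I = +1·√(0.333333/4π) = 0.16286750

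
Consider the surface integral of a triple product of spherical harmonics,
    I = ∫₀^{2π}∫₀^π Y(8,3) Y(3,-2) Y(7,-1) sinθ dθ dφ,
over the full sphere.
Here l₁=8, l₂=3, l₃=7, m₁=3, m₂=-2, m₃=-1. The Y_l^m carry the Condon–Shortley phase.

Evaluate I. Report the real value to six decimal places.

0.039939

Rules hold: Σm=0, L=18 even, 5≤7≤11.
N = 17·7·15 = 1785
Δ = 4!·12!·2!/19! = 1/5290740
Racah Σ t=1..3: t=1:−1/7257600 t=2:+1/2073600 t=3:−1/7257600 = 1/4838400
⇒ 3j(8 3 7; 0 0 0)² = 252/20995, sgn -1
Racah Σ t=0..1: t=0:+1/14515200 t=1:−1/11612160 = -1/58060800
⇒ 3j(8 3 7; 3 -2 -1)² = 55/58786, sgn -1
4πI² = N·(3j₀)²·(3jₘ)² = 20790/1037153
I = +1·√(0.0200453/4π) = 0.03993934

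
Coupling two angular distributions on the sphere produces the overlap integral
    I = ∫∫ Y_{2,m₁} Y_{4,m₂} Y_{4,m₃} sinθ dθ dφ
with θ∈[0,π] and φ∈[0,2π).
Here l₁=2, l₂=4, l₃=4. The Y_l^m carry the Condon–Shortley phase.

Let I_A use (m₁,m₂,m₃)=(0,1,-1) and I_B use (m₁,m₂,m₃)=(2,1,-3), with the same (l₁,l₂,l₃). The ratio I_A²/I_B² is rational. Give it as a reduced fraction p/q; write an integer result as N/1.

289/378

l's match ⇒ only the (l;m) 3-j factors differ between A and B.
A: triangle coeff Δ(2,4,4) = 1/13860; Σ_t [0,2]: t=0:+1/480 t=1:−1/48 t=2:+1/144 = -17/1440; (3j)²=289/13860 [(2 4 4; 0 1 -1)], sign=+1
B: triangle coeff Δ(2,4,4) = 1/13860; Σ_t [0,0]: t=0:+1/480 = 1/480; (3j)²=3/110 [(2 4 4; 2 1 -3)], sign=-1
I_A²/I_B² = (289/13860)/(3/110) = 289/378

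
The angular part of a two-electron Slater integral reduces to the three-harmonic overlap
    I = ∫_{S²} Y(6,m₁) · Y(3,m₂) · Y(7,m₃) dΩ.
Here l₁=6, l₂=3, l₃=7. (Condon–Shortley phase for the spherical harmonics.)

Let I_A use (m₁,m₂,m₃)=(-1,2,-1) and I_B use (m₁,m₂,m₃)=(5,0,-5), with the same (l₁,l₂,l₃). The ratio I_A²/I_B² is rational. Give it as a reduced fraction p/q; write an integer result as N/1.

Shared (l₁,l₂,l₃)=(6,3,7): N and (l;000)² cancel in I_A²/I_B².
A: Δ = 2!·10!·4!/17! = 1/2042040; Racah Σ t=1..2: t=1:−1/414720 t=2:+1/172800 = 7/2073600; ⇒ 3j(6 3 7; -1 2 -1)² = 343/29172, sgn +1
B: Δ = 2!·10!·4!/17! = 1/2042040; Racah Σ t=0..1: t=0:+1/4354560 t=1:−1/14515200 = 1/6220800; ⇒ 3j(6 3 7; 5 0 -5)² = 77/4420, sgn +1
I_A²/I_B² = (343/29172)/(77/4420) = 245/363

245/363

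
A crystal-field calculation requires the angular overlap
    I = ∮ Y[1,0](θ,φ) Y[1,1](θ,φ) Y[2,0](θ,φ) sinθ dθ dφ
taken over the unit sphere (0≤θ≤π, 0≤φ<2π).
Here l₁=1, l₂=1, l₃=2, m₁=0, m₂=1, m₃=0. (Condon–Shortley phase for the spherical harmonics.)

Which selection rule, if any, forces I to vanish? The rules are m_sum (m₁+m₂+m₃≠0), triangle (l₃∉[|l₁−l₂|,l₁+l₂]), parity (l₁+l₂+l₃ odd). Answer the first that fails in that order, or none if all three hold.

m_sum

m₁+m₂+m₃ = 0 + 1 + 0 = 1  ✗
triangle: |1−1|=0 ≤ l₃=2 ≤ 1+1=2
parity: l₁+l₂+l₃ = 4 is even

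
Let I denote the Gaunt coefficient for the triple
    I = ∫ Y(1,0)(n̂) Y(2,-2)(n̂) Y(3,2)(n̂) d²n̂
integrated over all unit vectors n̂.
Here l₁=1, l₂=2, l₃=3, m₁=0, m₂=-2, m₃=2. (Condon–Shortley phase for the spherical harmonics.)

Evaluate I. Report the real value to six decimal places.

m-sum 0 ✓  L=6 even ✓  1≤3≤3 ✓
Π(2lᵢ+1) = 3×5×7 = 105
triangle coeff Δ(1,2,3) = 1/105
Σ_t [0,0]: t=0:+1/4 = 1/4
(3j)²=3/35 [(1 2 3; 0 0 0)], sign=-1
Σ_t [0,0]: t=0:+1/24 = 1/24
(3j)²=1/21 [(1 2 3; 0 -2 2)], sign=-1
⇒ 4πI² = 3/7
I = (+1)√(3/7/(4π)) = 0.18467439

0.184674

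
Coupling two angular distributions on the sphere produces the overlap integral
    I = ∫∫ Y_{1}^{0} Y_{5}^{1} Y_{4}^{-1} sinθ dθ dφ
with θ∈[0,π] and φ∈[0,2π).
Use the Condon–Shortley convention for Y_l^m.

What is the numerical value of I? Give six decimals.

Checks pass: Σm=0; 10 even; l₃=4∈[4,6].
(2·1+1)(2·5+1)(2·4+1) = 297
Δ: 2! 0! 8! / 11! → 1/495
sum: t=1:−1/576 = -1/576
3j²(1 5 4; 0 0 0) = Δ·Π!·Σ² = 5/99  (sign -1)
sum: t=1:−1/720 = -1/720
3j²(1 5 4; 0 1 -1) = Δ·Π!·Σ² = 8/165  (sign +1)
combine: 4πI² = 297·5/99·8/165 = 8/11
take √, sign -1: I = -0.24057125

-0.240571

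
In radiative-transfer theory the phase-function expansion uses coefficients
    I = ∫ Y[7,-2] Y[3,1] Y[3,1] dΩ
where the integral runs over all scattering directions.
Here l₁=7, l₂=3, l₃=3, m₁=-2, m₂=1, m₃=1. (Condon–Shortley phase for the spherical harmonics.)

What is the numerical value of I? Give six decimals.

0.000000

|7−3|≤3≤7+3 violated ⇒ I = 0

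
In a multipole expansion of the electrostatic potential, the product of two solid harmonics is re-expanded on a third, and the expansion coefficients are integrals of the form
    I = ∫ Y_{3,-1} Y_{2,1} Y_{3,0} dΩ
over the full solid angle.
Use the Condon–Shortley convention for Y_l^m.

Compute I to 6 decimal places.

-0.059471

Checks pass: Σm=0; 8 even; l₃=3∈[1,5].
(2·3+1)(2·2+1)(2·3+1) = 245
Δ: 2! 4! 2! / 9! → 1/3780
sum: t=0:+1/24 t=1:−1/4 t=2:+1/24 = -1/6
3j²(3 2 3; 0 0 0) = Δ·Π!·Σ² = 4/105  (sign +1)
sum: t=1:−1/12 t=2:+1/8 = 1/24
3j²(3 2 3; -1 1 0) = Δ·Π!·Σ² = 1/210  (sign -1)
combine: 4πI² = 245·4/105·1/210 = 2/45
take √, sign -1: I = -0.05947080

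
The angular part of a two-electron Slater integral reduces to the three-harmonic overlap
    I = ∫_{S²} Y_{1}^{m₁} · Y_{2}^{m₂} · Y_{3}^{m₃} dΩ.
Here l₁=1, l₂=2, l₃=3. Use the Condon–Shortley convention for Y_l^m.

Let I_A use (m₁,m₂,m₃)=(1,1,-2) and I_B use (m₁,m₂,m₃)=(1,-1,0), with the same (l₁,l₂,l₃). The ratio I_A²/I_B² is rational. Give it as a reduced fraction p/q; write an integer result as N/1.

10/3

Same 1,2,3: normalisation and zero-m 3j drop out of the ratio.
A: Δ: 0! 2! 4! / 7! → 1/105; sum: t=0:+1/12 = 1/12; 3j²(1 2 3; 1 1 -2) = Δ·Π!·Σ² = 2/21  (sign -1)
B: Δ: 0! 2! 4! / 7! → 1/105; sum: t=0:+1/12 = 1/12; 3j²(1 2 3; 1 -1 0) = Δ·Π!·Σ² = 1/35  (sign -1)
I_A²/I_B² = (2/21)/(1/35) = 10/3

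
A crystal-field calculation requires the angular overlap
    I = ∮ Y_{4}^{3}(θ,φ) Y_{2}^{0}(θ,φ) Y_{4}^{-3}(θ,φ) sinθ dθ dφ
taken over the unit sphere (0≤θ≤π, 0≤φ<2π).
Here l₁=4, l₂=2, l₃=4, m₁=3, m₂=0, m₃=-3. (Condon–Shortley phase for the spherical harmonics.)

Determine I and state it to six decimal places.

0.057344

Rules hold: Σm=0, L=10 even, 2≤4≤6.
N = 9·5·9 = 405
Δ = 2!·6!·2!/11! = 1/13860
Racah Σ t=0..2: t=0:+1/192 t=1:−1/36 t=2:+1/192 = -5/288
⇒ 3j(4 2 4; 0 0 0)² = 20/693, sgn -1
Racah Σ t=0..1: t=0:+1/480 t=1:−1/720 = 1/1440
⇒ 3j(4 2 4; 3 0 -3)² = 7/1980, sgn -1
4πI² = N·(3j₀)²·(3jₘ)² = 5/121
I = +1·√(0.0413223/4π) = 0.05734392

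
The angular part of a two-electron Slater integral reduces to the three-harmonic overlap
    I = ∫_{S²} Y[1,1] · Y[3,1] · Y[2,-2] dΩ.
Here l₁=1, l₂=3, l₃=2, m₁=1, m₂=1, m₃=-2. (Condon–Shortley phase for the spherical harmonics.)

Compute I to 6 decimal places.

Checks pass: Σm=0; 6 even; l₃=2∈[2,4].
(2·1+1)(2·3+1)(2·2+1) = 105
Δ: 2! 0! 4! / 7! → 1/105
sum: t=1:−1/4 = -1/4
3j²(1 3 2; 0 0 0) = Δ·Π!·Σ² = 3/35  (sign -1)
sum: t=0:+1/48 = 1/48
3j²(1 3 2; 1 1 -2) = Δ·Π!·Σ² = 1/105  (sign +1)
combine: 4πI² = 105·3/35·1/105 = 3/35
take √, sign -1: I = -0.08258890

-0.082589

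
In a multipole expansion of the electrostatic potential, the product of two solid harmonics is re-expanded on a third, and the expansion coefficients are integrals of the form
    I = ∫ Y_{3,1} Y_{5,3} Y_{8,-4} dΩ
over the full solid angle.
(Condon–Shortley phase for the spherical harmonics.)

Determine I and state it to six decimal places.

m-sum 0 ✓  L=16 even ✓  2≤8≤8 ✓
Π(2lᵢ+1) = 7×11×17 = 1309
triangle coeff Δ(3,5,8) = 1/136136
Σ_t [0,0]: t=0:+1/518400 = 1/518400
(3j)²=56/2431 [(3 5 8; 0 0 0)], sign=+1
Σ_t [0,0]: t=0:+1/3870720 = 1/3870720
(3j)²=135/6188 [(3 5 8; 1 3 -4)], sign=+1
⇒ 4πI² = 1890/2873
I = (+1)√(1890/2873/(4π)) = 0.22880113

0.228801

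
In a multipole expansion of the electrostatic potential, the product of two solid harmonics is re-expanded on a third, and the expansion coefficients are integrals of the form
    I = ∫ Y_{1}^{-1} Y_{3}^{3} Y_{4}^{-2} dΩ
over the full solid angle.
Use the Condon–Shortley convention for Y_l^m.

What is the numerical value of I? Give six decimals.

0.061558

Checks pass: Σm=0; 8 even; l₃=4∈[2,4].
(2·1+1)(2·3+1)(2·4+1) = 189
Δ: 0! 2! 6! / 9! → 1/252
sum: t=0:+1/36 = 1/36
3j²(1 3 4; 0 0 0) = Δ·Π!·Σ² = 4/63  (sign +1)
sum: t=0:+1/1440 = 1/1440
3j²(1 3 4; -1 3 -2) = Δ·Π!·Σ² = 1/252  (sign +1)
combine: 4πI² = 189·4/63·1/252 = 1/21
take √, sign +1: I = 0.06155813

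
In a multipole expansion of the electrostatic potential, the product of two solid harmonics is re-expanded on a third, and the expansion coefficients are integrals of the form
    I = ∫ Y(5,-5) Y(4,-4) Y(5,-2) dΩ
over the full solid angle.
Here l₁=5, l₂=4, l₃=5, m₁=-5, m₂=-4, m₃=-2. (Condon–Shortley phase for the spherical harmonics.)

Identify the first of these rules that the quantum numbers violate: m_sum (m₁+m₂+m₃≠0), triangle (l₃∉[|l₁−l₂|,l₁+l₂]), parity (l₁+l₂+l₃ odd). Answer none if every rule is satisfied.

m_sum

azimuthal sum: -5 − 4 − 2 = -11  ✗
1 ≤ 5 ≤ 9 (triangle on l)
L = 5 + 4 + 5 = 14 (even)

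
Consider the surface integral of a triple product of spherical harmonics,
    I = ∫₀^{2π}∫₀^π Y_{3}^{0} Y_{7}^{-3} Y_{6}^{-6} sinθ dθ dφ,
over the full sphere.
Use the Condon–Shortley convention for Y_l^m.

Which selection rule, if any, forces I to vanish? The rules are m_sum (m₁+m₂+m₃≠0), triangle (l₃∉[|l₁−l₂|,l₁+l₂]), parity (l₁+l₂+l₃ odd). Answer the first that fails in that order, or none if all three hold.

m_sum

Σmᵢ = -9  ✗
l₃∈[|l₁−l₂|,l₁+l₂]=[4,10], have l₃=6
Σlᵢ = 16 ⇒ even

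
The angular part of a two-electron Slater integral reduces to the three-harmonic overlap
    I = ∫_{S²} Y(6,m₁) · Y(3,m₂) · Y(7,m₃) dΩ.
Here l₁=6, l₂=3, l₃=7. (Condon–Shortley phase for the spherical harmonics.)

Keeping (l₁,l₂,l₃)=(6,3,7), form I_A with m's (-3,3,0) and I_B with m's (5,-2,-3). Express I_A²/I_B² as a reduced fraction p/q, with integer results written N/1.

Shared (l₁,l₂,l₃)=(6,3,7): N and (l;000)² cancel in I_A²/I_B².
A: Δ = 2!·10!·4!/17! = 1/2042040; Racah Σ t=2..2: t=2:+1/1451520 = 1/1451520; ⇒ 3j(6 3 7; -3 3 0)² = 45/4862, sgn -1
B: Δ = 2!·10!·4!/17! = 1/2042040; Racah Σ t=0..1: t=0:+1/4354560 t=1:−1/87091200 = 19/87091200; ⇒ 3j(6 3 7; 5 -2 -3)² = 361/37128, sgn +1
I_A²/I_B² = (45/4862)/(361/37128) = 3780/3971

3780/3971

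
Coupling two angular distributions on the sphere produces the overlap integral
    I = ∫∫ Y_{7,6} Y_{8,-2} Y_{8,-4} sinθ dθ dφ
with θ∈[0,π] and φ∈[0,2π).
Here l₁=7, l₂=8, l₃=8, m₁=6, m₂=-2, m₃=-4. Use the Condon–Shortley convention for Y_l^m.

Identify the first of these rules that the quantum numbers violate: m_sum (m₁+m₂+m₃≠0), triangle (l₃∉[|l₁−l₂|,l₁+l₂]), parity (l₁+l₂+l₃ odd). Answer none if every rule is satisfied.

Σmᵢ = 0  ✓
l₃∈[|l₁−l₂|,l₁+l₂]=[1,15], have l₃=8  ✓
Σlᵢ = 23 ⇒ odd  ✗

parity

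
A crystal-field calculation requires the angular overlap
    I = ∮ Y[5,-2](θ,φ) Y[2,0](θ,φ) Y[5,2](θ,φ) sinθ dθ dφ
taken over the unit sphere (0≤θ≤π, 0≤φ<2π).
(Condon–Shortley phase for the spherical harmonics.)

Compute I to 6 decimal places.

m-sum 0 ✓  L=12 even ✓  3≤5≤7 ✓
Π(2lᵢ+1) = 11×5×11 = 605
triangle coeff Δ(5,2,5) = 1/38610
Σ_t [0,2]: t=0:+1/2880 t=1:−1/576 t=2:+1/2880 = -1/960
(3j)²=10/429 [(5 2 5; 0 0 0)], sign=+1
Σ_t [0,2]: t=0:+1/20160 t=1:−1/1440 t=2:+1/2880 = -1/3360
(3j)²=6/715 [(5 2 5; -2 0 2)], sign=+1
⇒ 4πI² = 20/169
I = (+1)√(20/169/(4π)) = 0.09704356

0.097044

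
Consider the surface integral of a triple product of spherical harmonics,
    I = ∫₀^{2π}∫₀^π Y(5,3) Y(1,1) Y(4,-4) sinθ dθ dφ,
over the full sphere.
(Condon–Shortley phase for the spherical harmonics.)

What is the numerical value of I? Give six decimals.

-0.049106

m-sum 0 ✓  L=10 even ✓  4≤4≤6 ✓
Π(2lᵢ+1) = 11×3×9 = 297
triangle coeff Δ(5,1,4) = 1/495
Σ_t [1,1]: t=1:−1/576 = -1/576
(3j)²=5/99 [(5 1 4; 0 0 0)], sign=-1
Σ_t [2,2]: t=2:+1/80640 = 1/80640
(3j)²=1/495 [(5 1 4; 3 1 -4)], sign=+1
⇒ 4πI² = 1/33
I = (-1)√(1/33/(4π)) = -0.04910640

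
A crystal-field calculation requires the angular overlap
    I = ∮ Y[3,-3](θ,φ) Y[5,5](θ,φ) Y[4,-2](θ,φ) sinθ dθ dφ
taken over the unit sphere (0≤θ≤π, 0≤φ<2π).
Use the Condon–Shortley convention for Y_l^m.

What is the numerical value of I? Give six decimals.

0.138791

m-sum 0 ✓  L=12 even ✓  2≤4≤8 ✓
Π(2lᵢ+1) = 7×11×9 = 693
triangle coeff Δ(3,5,4) = 1/180180
Σ_t [1,3]: t=1:−1/576 t=2:+1/144 t=3:−1/576 = 1/288
(3j)²=20/1001 [(3 5 4; 0 0 0)], sign=+1
Σ_t [4,4]: t=4:+1/34560 = 1/34560
(3j)²=5/286 [(3 5 4; -3 5 -2)], sign=+1
⇒ 4πI² = 450/1859
I = (+1)√(450/1859/(4π)) = 0.13879110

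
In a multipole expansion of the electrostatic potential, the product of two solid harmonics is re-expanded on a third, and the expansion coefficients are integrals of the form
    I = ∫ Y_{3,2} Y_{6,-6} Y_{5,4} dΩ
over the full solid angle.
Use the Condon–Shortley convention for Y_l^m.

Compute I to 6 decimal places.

Rules hold: Σm=0, L=14 even, 3≤5≤9.
N = 7·13·11 = 1001
Δ = 4!·2!·8!/15! = 1/675675
Racah Σ t=1..3: t=1:−1/8640 t=2:+1/2304 t=3:−1/8640 = 7/34560
⇒ 3j(3 6 5; 0 0 0)² = 7/429, sgn -1
Racah Σ t=0..0: t=0:+1/967680 = 1/967680
⇒ 3j(3 6 5; 2 -6 4)² = 3/91, sgn -1
4πI² = N·(3j₀)²·(3jₘ)² = 7/13
I = +1·√(0.538462/4π) = 0.20700098

0.207001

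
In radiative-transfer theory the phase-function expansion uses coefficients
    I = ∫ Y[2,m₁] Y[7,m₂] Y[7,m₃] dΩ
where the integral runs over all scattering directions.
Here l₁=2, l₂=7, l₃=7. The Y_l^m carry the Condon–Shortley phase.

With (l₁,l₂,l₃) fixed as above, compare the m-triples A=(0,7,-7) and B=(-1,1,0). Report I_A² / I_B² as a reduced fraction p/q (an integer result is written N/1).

Same 2,7,7: normalisation and zero-m 3j drop out of the ratio.
A: Δ: 2! 2! 12! / 17! → 1/185640; sum: t=2:+1/1916006400 = 1/1916006400; 3j²(2 7 7; 0 7 -7) = Δ·Π!·Σ² = 91/2040  (sign +1)
B: Δ: 2! 2! 12! / 17! → 1/185640; sum: t=1:−1/1209600 t=2:+1/1036800 = 1/7257600; 3j²(2 7 7; -1 1 0) = Δ·Π!·Σ² = 1/2210  (sign -1)
I_A²/I_B² = (91/2040)/(1/2210) = 1183/12

1183/12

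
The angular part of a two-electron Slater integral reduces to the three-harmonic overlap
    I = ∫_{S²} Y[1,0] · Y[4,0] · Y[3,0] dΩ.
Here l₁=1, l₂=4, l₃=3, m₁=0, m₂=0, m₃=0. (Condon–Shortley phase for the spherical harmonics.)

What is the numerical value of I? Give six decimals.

m-sum 0 ✓  L=8 even ✓  3≤3≤5 ✓
Π(2lᵢ+1) = 3×9×7 = 189
triangle coeff Δ(1,4,3) = 1/252
Σ_t [1,1]: t=1:−1/36 = -1/36
(3j)²=4/63 [(1 4 3; 0 0 0)], sign=+1
(m-triple is (0,0,0) — same symbol as above.)
⇒ 4πI² = 16/21
I = (+1)√(16/21/(4π)) = 0.24623252

0.246233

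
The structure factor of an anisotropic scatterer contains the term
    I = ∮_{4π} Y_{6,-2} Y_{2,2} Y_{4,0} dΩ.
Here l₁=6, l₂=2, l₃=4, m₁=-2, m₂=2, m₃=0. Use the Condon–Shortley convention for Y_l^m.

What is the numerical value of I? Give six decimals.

0.133065

Checks pass: Σm=0; 12 even; l₃=4∈[4,8].
(2·6+1)(2·2+1)(2·4+1) = 585
Δ: 4! 8! 0! / 13! → 1/6435
sum: t=2:+1/2304 = 1/2304
3j²(6 2 4; 0 0 0) = Δ·Π!·Σ² = 5/143  (sign +1)
sum: t=4:+1/13824 = 1/13824
3j²(6 2 4; -2 2 0) = Δ·Π!·Σ² = 14/1287  (sign +1)
combine: 4πI² = 585·5/143·14/1287 = 350/1573
take √, sign +1: I = 0.13306527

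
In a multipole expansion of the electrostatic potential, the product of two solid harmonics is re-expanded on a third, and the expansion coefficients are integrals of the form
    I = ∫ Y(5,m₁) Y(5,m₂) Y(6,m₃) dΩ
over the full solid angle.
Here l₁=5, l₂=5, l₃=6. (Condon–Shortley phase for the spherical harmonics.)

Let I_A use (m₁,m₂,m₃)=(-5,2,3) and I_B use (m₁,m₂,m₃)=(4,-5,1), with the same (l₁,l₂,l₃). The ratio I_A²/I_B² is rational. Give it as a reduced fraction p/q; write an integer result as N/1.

10/3

Same 5,5,6: normalisation and zero-m 3j drop out of the ratio.
A: Δ: 4! 6! 6! / 17! → 1/28588560; sum: t=4:+1/622080 = 1/622080; 3j²(5 5 6; -5 2 3) = Δ·Π!·Σ² = 105/4862  (sign -1)
B: Δ: 4! 6! 6! / 17! → 1/28588560; sum: t=0:+1/2073600 = 1/2073600; 3j²(5 5 6; 4 -5 1) = Δ·Π!·Σ² = 63/9724  (sign -1)
I_A²/I_B² = (105/4862)/(63/9724) = 10/3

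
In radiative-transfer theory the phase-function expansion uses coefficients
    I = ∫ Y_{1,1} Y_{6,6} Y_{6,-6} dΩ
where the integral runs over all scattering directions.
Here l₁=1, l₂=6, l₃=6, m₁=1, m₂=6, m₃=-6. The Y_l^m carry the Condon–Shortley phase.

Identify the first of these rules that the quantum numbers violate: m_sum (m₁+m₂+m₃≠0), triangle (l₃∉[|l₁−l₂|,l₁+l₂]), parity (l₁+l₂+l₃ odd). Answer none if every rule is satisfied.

m_sum

azimuthal sum: 1 + 6 − 6 = 1  ✗
5 ≤ 6 ≤ 7 (triangle on l)
L = 1 + 6 + 6 = 13 (odd)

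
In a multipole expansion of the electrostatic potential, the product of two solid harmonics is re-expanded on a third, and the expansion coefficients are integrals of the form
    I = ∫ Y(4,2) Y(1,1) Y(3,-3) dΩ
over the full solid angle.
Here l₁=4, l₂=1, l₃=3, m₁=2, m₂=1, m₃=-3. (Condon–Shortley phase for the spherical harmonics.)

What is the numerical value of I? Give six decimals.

0.061558

m-sum 0 ✓  L=8 even ✓  3≤3≤5 ✓
Π(2lᵢ+1) = 9×3×7 = 189
triangle coeff Δ(4,1,3) = 1/252
Σ_t [1,1]: t=1:−1/36 = -1/36
(3j)²=4/63 [(4 1 3; 0 0 0)], sign=+1
Σ_t [2,2]: t=2:+1/1440 = 1/1440
(3j)²=1/252 [(4 1 3; 2 1 -3)], sign=+1
⇒ 4πI² = 1/21
I = (+1)√(1/21/(4π)) = 0.06155813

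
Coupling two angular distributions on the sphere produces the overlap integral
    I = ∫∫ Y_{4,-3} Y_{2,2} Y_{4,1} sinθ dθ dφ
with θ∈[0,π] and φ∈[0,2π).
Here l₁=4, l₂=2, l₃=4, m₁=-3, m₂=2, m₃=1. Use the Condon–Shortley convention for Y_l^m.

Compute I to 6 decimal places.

0.159270

Checks pass: Σm=0; 10 even; l₃=4∈[2,6].
(2·4+1)(2·2+1)(2·4+1) = 405
Δ: 2! 6! 2! / 11! → 1/13860
sum: t=0:+1/192 t=1:−1/36 t=2:+1/192 = -5/288
3j²(4 2 4; 0 0 0) = Δ·Π!·Σ² = 20/693  (sign -1)
sum: t=2:+1/480 = 1/480
3j²(4 2 4; -3 2 1) = Δ·Π!·Σ² = 3/110  (sign -1)
combine: 4πI² = 405·20/693·3/110 = 270/847
take √, sign +1: I = 0.15927046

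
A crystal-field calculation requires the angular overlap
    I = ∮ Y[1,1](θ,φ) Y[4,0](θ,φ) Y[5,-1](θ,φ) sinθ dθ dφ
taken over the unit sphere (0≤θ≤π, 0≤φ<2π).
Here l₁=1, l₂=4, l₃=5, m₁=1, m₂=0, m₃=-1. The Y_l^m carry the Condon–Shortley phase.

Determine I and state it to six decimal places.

-0.190188

Checks pass: Σm=0; 10 even; l₃=5∈[3,5].
(2·1+1)(2·4+1)(2·5+1) = 297
Δ: 0! 2! 8! / 11! → 1/495
sum: t=0:+1/576 = 1/576
3j²(1 4 5; 0 0 0) = Δ·Π!·Σ² = 5/99  (sign -1)
sum: t=0:+1/1152 = 1/1152
3j²(1 4 5; 1 0 -1) = Δ·Π!·Σ² = 1/33  (sign +1)
combine: 4πI² = 297·5/99·1/33 = 5/11
take √, sign -1: I = -0.19018827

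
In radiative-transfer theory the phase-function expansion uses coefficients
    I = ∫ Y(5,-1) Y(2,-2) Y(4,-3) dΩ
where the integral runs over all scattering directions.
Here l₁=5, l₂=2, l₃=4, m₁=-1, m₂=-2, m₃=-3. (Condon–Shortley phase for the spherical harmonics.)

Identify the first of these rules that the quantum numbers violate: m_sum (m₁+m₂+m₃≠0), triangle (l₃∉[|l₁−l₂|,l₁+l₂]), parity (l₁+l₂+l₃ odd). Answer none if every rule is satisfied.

m_sum

azimuthal sum: -1 − 2 − 3 = -6  ✗
3 ≤ 4 ≤ 7 (triangle on l)
L = 5 + 2 + 4 = 11 (odd)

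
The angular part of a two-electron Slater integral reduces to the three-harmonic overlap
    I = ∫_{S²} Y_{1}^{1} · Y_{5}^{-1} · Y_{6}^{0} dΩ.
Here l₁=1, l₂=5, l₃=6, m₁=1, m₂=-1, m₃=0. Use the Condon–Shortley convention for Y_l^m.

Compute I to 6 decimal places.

0.158246

Rules hold: Σm=0, L=12 even, 4≤6≤6.
N = 3·11·13 = 429
Δ = 0!·2!·10!/13! = 1/858
Racah Σ t=0..0: t=0:+1/14400 = 1/14400
⇒ 3j(1 5 6; 0 0 0)² = 6/143, sgn +1
Racah Σ t=0..0: t=0:+1/34560 = 1/34560
⇒ 3j(1 5 6; 1 -1 0)² = 5/286, sgn +1
4πI² = N·(3j₀)²·(3jₘ)² = 45/143
I = +1·√(0.314685/4π) = 0.15824621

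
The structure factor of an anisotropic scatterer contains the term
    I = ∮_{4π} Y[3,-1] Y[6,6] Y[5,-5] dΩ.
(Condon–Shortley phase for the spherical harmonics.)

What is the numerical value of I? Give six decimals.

Checks pass: Σm=0; 14 even; l₃=5∈[3,9].
(2·3+1)(2·6+1)(2·5+1) = 1001
Δ: 4! 2! 8! / 15! → 1/675675
sum: t=1:−1/8640 t=2:+1/2304 t=3:−1/8640 = 7/34560
3j²(3 6 5; 0 0 0) = Δ·Π!·Σ² = 7/429  (sign -1)
sum: t=4:+1/1935360 = 1/1935360
3j²(3 6 5; -1 6 -5) = Δ·Π!·Σ² = 3/91  (sign +1)
combine: 4πI² = 1001·7/429·3/91 = 7/13
take √, sign -1: I = -0.20700098

-0.207001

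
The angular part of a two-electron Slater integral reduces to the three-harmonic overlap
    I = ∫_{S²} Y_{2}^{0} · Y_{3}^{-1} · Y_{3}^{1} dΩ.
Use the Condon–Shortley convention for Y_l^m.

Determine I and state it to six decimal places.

-0.126157

m-sum 0 ✓  L=8 even ✓  1≤3≤5 ✓
Π(2lᵢ+1) = 5×7×7 = 245
triangle coeff Δ(2,3,3) = 1/3780
Σ_t [0,2]: t=0:+1/24 t=1:−1/4 t=2:+1/24 = -1/6
(3j)²=4/105 [(2 3 3; 0 0 0)], sign=+1
Σ_t [0,2]: t=0:+1/16 t=1:−1/6 t=2:+1/96 = -3/32
(3j)²=3/140 [(2 3 3; 0 -1 1)], sign=-1
⇒ 4πI² = 1/5
I = (-1)√(1/5/(4π)) = -0.12615663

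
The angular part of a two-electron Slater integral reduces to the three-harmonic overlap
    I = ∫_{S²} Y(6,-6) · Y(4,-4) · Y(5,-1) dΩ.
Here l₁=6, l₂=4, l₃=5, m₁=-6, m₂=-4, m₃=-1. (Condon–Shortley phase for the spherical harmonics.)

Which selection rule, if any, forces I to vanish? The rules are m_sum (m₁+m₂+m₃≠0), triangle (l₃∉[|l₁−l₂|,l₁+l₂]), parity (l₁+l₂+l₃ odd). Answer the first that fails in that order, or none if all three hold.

m_sum

m₁+m₂+m₃ = -6 − 4 − 1 = -11  ✗
triangle: |6−4|=2 ≤ l₃=5 ≤ 6+4=10
parity: l₁+l₂+l₃ = 15 is odd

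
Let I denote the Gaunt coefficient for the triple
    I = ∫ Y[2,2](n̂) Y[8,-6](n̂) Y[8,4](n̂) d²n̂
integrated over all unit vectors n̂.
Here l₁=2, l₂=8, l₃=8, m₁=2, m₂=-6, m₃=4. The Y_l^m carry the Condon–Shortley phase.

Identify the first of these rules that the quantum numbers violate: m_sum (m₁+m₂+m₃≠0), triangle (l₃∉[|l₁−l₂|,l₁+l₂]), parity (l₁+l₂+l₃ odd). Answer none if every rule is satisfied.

Σmᵢ = 0  ✓
l₃∈[|l₁−l₂|,l₁+l₂]=[6,10], have l₃=8  ✓
Σlᵢ = 18 ⇒ even  ✓

none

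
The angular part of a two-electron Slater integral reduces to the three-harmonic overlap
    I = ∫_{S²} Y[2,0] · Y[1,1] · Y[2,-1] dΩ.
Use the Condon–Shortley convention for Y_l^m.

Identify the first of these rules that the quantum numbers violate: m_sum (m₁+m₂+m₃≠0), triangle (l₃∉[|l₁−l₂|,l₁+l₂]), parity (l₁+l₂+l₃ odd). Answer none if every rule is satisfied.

parity

Σmᵢ = 0  ✓
l₃∈[|l₁−l₂|,l₁+l₂]=[1,3], have l₃=2  ✓
Σlᵢ = 5 ⇒ odd  ✗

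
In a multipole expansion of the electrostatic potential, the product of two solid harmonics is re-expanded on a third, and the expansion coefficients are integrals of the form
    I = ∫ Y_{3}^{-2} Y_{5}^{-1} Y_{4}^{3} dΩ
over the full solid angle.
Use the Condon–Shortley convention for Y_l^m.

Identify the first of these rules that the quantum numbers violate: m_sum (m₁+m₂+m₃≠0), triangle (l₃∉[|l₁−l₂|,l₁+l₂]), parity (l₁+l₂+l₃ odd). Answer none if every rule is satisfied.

Σmᵢ = 0  ✓
l₃∈[|l₁−l₂|,l₁+l₂]=[2,8], have l₃=4  ✓
Σlᵢ = 12 ⇒ even  ✓

none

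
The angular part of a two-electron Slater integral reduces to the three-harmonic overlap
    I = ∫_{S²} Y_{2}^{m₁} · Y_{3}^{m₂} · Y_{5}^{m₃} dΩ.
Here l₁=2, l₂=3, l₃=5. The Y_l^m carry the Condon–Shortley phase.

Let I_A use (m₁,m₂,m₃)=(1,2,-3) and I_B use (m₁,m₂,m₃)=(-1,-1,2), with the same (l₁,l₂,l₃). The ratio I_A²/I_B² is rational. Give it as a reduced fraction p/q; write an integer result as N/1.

l's match ⇒ only the (l;m) 3-j factors differ between A and B.
A: triangle coeff Δ(2,3,5) = 1/2310; Σ_t [0,0]: t=0:+1/720 = 1/720; (3j)²=8/165 [(2 3 5; 1 2 -3)], sign=+1
B: triangle coeff Δ(2,3,5) = 1/2310; Σ_t [0,0]: t=0:+1/288 = 1/288; (3j)²=1/22 [(2 3 5; -1 -1 2)], sign=-1
I_A²/I_B² = (8/165)/(1/22) = 16/15

16/15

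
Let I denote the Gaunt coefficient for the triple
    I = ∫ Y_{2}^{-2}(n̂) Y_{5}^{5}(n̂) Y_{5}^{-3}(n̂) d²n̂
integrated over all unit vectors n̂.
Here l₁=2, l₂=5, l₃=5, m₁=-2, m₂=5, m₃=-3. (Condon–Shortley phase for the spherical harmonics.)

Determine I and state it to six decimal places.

Rules hold: Σm=0, L=12 even, 3≤5≤7.
N = 5·11·11 = 605
Δ = 2!·2!·8!/13! = 1/38610
Racah Σ t=0..2: t=0:+1/2880 t=1:−1/576 t=2:+1/2880 = -1/960
⇒ 3j(2 5 5; 0 0 0)² = 10/429, sgn +1
Racah Σ t=2..2: t=2:+1/161280 = 1/161280
⇒ 3j(2 5 5; -2 5 -3)² = 1/143, sgn +1
4πI² = N·(3j₀)²·(3jₘ)² = 50/507
I = +1·√(0.0986193/4π) = 0.08858824

0.088588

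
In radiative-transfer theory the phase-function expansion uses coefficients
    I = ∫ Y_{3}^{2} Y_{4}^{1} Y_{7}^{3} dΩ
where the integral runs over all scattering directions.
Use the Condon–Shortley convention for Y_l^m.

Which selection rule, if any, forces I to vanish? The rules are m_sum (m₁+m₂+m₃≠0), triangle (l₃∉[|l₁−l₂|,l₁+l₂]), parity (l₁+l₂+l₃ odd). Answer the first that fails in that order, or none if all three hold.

m₁+m₂+m₃ = 2 + 1 + 3 = 6  ✗
triangle: |3−4|=1 ≤ l₃=7 ≤ 3+4=7
parity: l₁+l₂+l₃ = 14 is even

m_sum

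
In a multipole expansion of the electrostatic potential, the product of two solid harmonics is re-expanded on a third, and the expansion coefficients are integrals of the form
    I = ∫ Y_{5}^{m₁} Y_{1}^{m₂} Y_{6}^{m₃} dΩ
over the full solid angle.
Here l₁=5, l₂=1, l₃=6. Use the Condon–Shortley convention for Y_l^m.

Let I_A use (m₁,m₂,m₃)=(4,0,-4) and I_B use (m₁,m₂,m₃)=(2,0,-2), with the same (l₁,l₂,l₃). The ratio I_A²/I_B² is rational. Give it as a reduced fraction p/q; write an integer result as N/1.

5/8

Shared (l₁,l₂,l₃)=(5,1,6): N and (l;000)² cancel in I_A²/I_B².
A: Δ = 0!·10!·2!/13! = 1/858; Racah Σ t=0..0: t=0:+1/362880 = 1/362880; ⇒ 3j(5 1 6; 4 0 -4)² = 10/429, sgn +1
B: Δ = 0!·10!·2!/13! = 1/858; Racah Σ t=0..0: t=0:+1/30240 = 1/30240; ⇒ 3j(5 1 6; 2 0 -2)² = 16/429, sgn +1
I_A²/I_B² = (10/429)/(16/429) = 5/8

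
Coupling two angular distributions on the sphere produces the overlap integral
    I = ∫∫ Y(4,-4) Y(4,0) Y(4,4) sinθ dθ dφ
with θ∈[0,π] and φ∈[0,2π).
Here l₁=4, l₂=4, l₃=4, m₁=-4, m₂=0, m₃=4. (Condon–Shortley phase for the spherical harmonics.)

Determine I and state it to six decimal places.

Rules hold: Σm=0, L=12 even, 0≤4≤8.
N = 9·9·9 = 729
Δ = 4!·4!·4!/13! = 1/450450
Racah Σ t=0..4: t=0:+1/13824 t=1:−1/216 t=2:+1/64 t=3:−1/216 t=4:+1/13824 = 5/768
⇒ 3j(4 4 4; 0 0 0)² = 18/1001, sgn +1
Racah Σ t=4..4: t=4:+1/13824 = 1/13824
⇒ 3j(4 4 4; -4 0 4)² = 14/1287, sgn +1
4πI² = N·(3j₀)²·(3jₘ)² = 2916/20449
I = +1·√(0.142599/4π) = 0.10652531

0.106525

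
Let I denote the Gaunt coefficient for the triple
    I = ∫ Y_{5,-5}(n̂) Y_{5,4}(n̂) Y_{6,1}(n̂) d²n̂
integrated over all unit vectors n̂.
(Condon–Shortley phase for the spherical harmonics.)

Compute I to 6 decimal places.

Rules hold: Σm=0, L=16 even, 0≤6≤10.
N = 11·11·13 = 1573
Δ = 4!·6!·6!/17! = 1/28588560
Racah Σ t=0..4: t=0:+1/345600 t=1:−1/13824 t=2:+1/5184 t=3:−1/13824 t=4:+1/345600 = 7/129600
⇒ 3j(5 5 6; 0 0 0)² = 80/7293, sgn +1
Racah Σ t=4..4: t=4:+1/2073600 = 1/2073600
⇒ 3j(5 5 6; -5 4 1)² = 63/9724, sgn -1
4πI² = N·(3j₀)²·(3jₘ)² = 420/3757
I = -1·√(0.111791/4π) = -0.09431898

-0.094319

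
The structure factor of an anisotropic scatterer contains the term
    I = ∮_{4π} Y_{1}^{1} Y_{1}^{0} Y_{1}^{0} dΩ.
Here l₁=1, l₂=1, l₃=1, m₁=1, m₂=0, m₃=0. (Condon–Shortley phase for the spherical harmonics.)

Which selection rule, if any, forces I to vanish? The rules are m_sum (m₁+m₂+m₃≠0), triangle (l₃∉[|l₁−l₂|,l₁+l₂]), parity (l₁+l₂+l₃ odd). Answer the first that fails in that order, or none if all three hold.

m_sum

m₁+m₂+m₃ = 1 + 0 + 0 = 1  ✗
triangle: |1−1|=0 ≤ l₃=1 ≤ 1+1=2
parity: l₁+l₂+l₃ = 3 is odd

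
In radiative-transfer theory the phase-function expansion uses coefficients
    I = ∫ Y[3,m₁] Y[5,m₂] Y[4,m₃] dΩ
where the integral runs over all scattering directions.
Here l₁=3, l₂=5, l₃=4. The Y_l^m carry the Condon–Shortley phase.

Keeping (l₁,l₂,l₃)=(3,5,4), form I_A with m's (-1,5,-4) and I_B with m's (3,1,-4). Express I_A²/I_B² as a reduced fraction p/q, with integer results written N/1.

14/1

Same 3,5,4: normalisation and zero-m 3j drop out of the ratio.
A: Δ: 4! 2! 6! / 13! → 1/180180; sum: t=4:+1/34560 = 1/34560; 3j²(3 5 4; -1 5 -4) = Δ·Π!·Σ² = 14/429  (sign +1)
B: Δ: 4! 2! 6! / 13! → 1/180180; sum: t=0:+1/34560 = 1/34560; 3j²(3 5 4; 3 1 -4) = Δ·Π!·Σ² = 1/429  (sign +1)
I_A²/I_B² = (14/429)/(1/429) = 14/1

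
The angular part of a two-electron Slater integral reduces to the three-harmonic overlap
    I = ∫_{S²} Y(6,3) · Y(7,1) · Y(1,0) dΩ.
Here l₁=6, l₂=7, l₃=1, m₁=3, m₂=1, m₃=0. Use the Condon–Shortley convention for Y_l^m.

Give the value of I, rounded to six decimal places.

0.000000

Σmᵢ = 4 ≠ 0, so the φ-integral vanishes; I = 0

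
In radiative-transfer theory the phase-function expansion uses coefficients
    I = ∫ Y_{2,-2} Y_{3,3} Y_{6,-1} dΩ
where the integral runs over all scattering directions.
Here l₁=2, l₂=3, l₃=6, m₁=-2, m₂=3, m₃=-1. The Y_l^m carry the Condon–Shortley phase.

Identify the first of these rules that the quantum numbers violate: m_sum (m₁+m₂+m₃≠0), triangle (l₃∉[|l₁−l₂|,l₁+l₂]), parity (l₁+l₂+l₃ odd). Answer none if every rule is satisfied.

triangle

m₁+m₂+m₃ = -2 + 3 − 1 = 0  ✓
triangle: |2−3|=1 ≤ l₃=6 ≤ 2+3=5  ✗
parity: l₁+l₂+l₃ = 11 is odd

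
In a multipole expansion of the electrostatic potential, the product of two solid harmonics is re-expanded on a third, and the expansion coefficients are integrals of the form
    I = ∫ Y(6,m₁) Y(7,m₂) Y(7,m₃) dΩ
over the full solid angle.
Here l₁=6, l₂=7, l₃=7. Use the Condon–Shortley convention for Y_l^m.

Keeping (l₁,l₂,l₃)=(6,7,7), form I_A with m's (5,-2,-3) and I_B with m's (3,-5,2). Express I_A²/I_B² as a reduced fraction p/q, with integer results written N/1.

l's match ⇒ only the (l;m) 3-j factors differ between A and B.
A: triangle coeff Δ(6,7,7) = 1/2444321880; Σ_t [0,1]: t=0:+1/62208000 t=1:−1/49766400 = -1/248832000; (3j)²=21/20995 [(6 7 7; 5 -2 -3)], sign=-1
B: triangle coeff Δ(6,7,7) = 1/2444321880; Σ_t [0,2]: t=0:+1/37324800 t=1:−1/29030400 t=2:+1/232243200 = -1/298598400; (3j)²=7/16796 [(6 7 7; 3 -5 2)], sign=+1
I_A²/I_B² = (21/20995)/(7/16796) = 12/5

12/5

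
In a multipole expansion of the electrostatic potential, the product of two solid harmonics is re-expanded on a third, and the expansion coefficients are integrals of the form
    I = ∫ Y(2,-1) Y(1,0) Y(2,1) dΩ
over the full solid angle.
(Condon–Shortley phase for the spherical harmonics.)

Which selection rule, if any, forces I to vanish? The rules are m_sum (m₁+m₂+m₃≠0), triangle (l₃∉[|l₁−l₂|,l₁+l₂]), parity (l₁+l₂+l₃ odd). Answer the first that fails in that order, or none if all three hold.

parity

Σmᵢ = 0  ✓
l₃∈[|l₁−l₂|,l₁+l₂]=[1,3], have l₃=2  ✓
Σlᵢ = 5 ⇒ odd  ✗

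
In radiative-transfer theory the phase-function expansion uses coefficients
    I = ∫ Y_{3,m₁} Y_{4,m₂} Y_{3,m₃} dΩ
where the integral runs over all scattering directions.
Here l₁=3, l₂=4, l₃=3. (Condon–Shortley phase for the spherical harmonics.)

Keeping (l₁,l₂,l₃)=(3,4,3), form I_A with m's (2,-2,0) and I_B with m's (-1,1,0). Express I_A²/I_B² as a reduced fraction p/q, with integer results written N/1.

1/5

Same 3,4,3: normalisation and zero-m 3j drop out of the ratio.
A: Δ: 4! 2! 4! / 11! → 1/34650; sum: t=0:+1/96 t=1:−1/72 = -1/288; 3j²(3 4 3; 2 -2 0) = Δ·Π!·Σ² = 1/462  (sign +1)
B: Δ: 4! 2! 4! / 11! → 1/34650; sum: t=2:+1/48 t=3:−1/24 t=4:+1/288 = -5/288; 3j²(3 4 3; -1 1 0) = Δ·Π!·Σ² = 5/462  (sign +1)
I_A²/I_B² = (1/462)/(5/462) = 1/5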